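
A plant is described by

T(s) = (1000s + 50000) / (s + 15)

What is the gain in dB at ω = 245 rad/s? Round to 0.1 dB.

60.2 dB

Substitute s = j245:
Numerator: 1000(j245) + 50000 = 50000 + j245000
Denominator: (j245) + 15 = 15 + j245
|N| = √(50000² + 245000²) ≈ 2.5005e+05, ∠N ≈ 78.47°
|D| = √(15² + 245²) ≈ 245.46, ∠D ≈ 86.50°
|T| = 2.5005e+05 / 245.46 ≈ 1018.7
Gain = 20 log₁₀(1018.7) ≈ 60.16 dB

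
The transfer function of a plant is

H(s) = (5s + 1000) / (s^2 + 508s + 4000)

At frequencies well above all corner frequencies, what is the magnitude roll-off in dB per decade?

Each pole contributes −20 dB/decade at high frequency; each zero contributes +20 dB/decade.
Net: 1 zero(s) − 2 pole(s) → -20 dB/decade.

-20 dB/decade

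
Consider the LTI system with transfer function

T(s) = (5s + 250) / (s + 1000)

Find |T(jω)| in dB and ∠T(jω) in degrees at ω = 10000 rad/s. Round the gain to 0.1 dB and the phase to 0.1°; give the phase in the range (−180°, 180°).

13.9 dB, 5.4°

Substitute s = j10000:
Numerator: 5(j10000) + 250 = 250 + j50000
Denominator: (j10000) + 1000 = 1000 + j10000
|N| = √(250² + 50000²) ≈ 50001, ∠N ≈ 89.71°
|D| = √(1000² + 10000²) ≈ 10050, ∠D ≈ 84.29°
|T| = 50001 / 10050 ≈ 4.9752
Gain = 20 log₁₀(4.9752) ≈ 13.94 dB
∠T = 89.71° − 84.29° = 5.42°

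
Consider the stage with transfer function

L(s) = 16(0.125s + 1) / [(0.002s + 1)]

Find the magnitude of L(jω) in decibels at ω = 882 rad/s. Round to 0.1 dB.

58.8 dB

At ω = 882 rad/s:
zero (1 + j882·0.125) = 1 + j110.25 → |·| ≈ 110.25, ∠ ≈ 89.48°
pole (1 + j882·0.002) = 1 + j1.764 → |·| ≈ 2.0277, ∠ ≈ 60.45°
|L| = 16 · 110.25 / (2.0277) ≈ 869.95
Gain = 20 log₁₀(869.95) ≈ 58.79 dB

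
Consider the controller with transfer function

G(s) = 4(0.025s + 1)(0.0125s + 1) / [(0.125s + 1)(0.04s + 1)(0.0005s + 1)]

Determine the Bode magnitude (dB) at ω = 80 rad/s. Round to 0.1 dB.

-8.5 dB

At ω = 80 rad/s:
zero (1 + j80·0.025) = 1 + j2 → |·| ≈ 2.2361, ∠ ≈ 63.43°
zero (1 + j80·0.0125) = 1 + j1 → |·| ≈ 1.4142, ∠ ≈ 45.00°
pole (1 + j80·0.125) = 1 + j10 → |·| ≈ 10.05, ∠ ≈ 84.29°
pole (1 + j80·0.04) = 1 + j3.2 → |·| ≈ 3.3526, ∠ ≈ 72.65°
pole (1 + j80·0.0005) = 1 + j0.04 → |·| ≈ 1.0008, ∠ ≈ 2.29°
|G| = 4 · 2.2361 · 1.4142 / (10.05 · 3.3526 · 1.0008) ≈ 0.37512
Gain = 20 log₁₀(0.37512) ≈ -8.52 dB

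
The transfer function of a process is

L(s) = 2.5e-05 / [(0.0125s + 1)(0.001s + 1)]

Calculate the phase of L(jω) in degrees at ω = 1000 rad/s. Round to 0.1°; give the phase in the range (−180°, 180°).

-130.4°

At ω = 1000 rad/s:
pole (1 + j1000·0.0125) = 1 + j12.5 → |·| ≈ 12.54, ∠ ≈ 85.43°
pole (1 + j1000·0.001) = 1 + j1 → |·| ≈ 1.4142, ∠ ≈ 45.00°
∠L = (0°) − (85.43° + 45.00°) = -130.43°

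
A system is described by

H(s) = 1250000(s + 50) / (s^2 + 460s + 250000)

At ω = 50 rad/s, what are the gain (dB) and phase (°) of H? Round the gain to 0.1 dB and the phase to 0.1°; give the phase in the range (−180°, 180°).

51.0 dB, 39.7°

At s = jω = j50:
zero (s+50): 50 + j50 → |·| = √(50²+50²) = √5000 ≈ 70.711, ∠ = arctan(50/50) ≈ 45.00°
quadratic: (j50)² + 460·j50 + 250000 = 247500 + j23000 → |·| ≈ 2.4857e+05, ∠ ≈ 5.31°
|H| = 1250000 · 70.711 / 2.4857e+05 ≈ 355.59
Gain = 20 log₁₀(355.59) ≈ 51.02 dB
∠H = 45.00° − 5.31° = 39.69°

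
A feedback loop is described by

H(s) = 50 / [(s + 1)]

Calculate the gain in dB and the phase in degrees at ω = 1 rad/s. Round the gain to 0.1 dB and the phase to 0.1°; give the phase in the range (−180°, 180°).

31.0 dB, -45.0°

At ω = 1 rad/s:
pole (1 + j1·1) = 1 + j1 → |·| ≈ 1.4142, ∠ ≈ 45.00°
|H| = 50 · 1 / (1.4142) ≈ 35.356
Gain = 20 log₁₀(35.356) ≈ 30.97 dB
∠H = (0°) − (45.00°) = -45.00°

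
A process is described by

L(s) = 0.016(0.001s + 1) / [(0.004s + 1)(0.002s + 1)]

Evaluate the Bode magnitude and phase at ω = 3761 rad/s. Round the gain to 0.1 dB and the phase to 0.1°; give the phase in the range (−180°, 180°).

At ω = 3761 rad/s:
zero (1 + j3761·0.001) = 1 + j3.761 → |·| ≈ 3.8917, ∠ ≈ 75.11°
pole (1 + j3761·0.004) = 1 + j15.044 → |·| ≈ 15.077, ∠ ≈ 86.20°
pole (1 + j3761·0.002) = 1 + j7.522 → |·| ≈ 7.5882, ∠ ≈ 82.43°
|L| = 0.016 · 3.8917 / (15.077 · 7.5882) ≈ 0.00054426
Gain = 20 log₁₀(0.00054426) ≈ -65.28 dB
∠L = (75.11°) − (86.20° + 82.43°) = -93.52°

-65.3 dB, -93.5°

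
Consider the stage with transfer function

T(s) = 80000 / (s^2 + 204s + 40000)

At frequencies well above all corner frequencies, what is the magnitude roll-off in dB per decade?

-40 dB/decade

Each pole contributes −20 dB/decade at high frequency; each zero contributes +20 dB/decade.
Net: 0 zero(s) − 2 pole(s) → -40 dB/decade.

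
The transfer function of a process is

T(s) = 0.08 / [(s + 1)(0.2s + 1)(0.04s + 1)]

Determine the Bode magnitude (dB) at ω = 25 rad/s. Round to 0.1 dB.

At ω = 25 rad/s:
pole (1 + j25·1) = 1 + j25 → |·| ≈ 25.02, ∠ ≈ 87.71°
pole (1 + j25·0.2) = 1 + j5 → |·| ≈ 5.099, ∠ ≈ 78.69°
pole (1 + j25·0.04) = 1 + j1 → |·| ≈ 1.4142, ∠ ≈ 45.00°
|T| = 0.08 · 1 / (25.02 · 5.099 · 1.4142) ≈ 0.00044341
Gain = 20 log₁₀(0.00044341) ≈ -67.06 dB

-67.1 dB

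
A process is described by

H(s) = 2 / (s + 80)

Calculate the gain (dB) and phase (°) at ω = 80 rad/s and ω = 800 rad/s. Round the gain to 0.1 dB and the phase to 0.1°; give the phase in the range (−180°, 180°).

Substitute s = j80:
Numerator: 2 = 2 + j0
Denominator: (j80) + 80 = 80 + j80
|N| = √(2² + 0²) ≈ 2, ∠N ≈ 0.00°
|D| = √(80² + 80²) ≈ 113.14, ∠D ≈ 45.00°
|H| = 2 / 113.14 ≈ 0.017677
Gain = 20 log₁₀(0.017677) ≈ -35.05 dB
∠H = 0.00° − 45.00° = -45.00°

Substitute s = j800:
Numerator: 2 = 2 + j0
Denominator: (j800) + 80 = 80 + j800
|N| = √(2² + 0²) ≈ 2, ∠N ≈ 0.00°
|D| = √(80² + 800²) ≈ 803.99, ∠D ≈ 84.29°
|H| = 2 / 803.99 ≈ 0.0024876
Gain = 20 log₁₀(0.0024876) ≈ -52.08 dB
∠H = 0.00° − 84.29° = -84.29°

ω = 80: -35.1 dB, -45.0°; ω = 800: -52.1 dB, -84.3°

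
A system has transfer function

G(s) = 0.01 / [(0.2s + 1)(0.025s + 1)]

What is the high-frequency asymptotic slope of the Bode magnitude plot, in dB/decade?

-40 dB/decade

Each pole contributes −20 dB/decade at high frequency; each zero contributes +20 dB/decade.
Net: 0 zero(s) − 2 pole(s) → -40 dB/decade.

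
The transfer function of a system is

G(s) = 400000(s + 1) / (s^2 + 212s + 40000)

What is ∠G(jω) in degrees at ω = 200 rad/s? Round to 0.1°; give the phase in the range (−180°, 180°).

-0.3°

At s = jω = j200:
zero (s+1): 1 + j200 → |·| = √(1²+200²) = √40001 ≈ 200, ∠ = arctan(200/1) ≈ 89.71°
quadratic: (j200)² + 212·j200 + 40000 = 0 + j42400 → |·| ≈ 42400, ∠ ≈ 90.00°
∠G = 89.71° − 90.00° = -0.29°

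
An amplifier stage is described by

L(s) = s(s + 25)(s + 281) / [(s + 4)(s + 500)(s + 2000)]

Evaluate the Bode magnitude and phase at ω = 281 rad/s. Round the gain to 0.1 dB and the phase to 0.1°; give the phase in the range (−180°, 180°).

-20.3 dB, 93.4°

At s = jω = j281:
zero (s+25): 25 + j281 → |·| = √(25²+281²) = √79586 ≈ 282.11, ∠ = arctan(281/25) ≈ 84.92°
zero (s+281): 281 + j281 → |·| = √(281²+281²) = √157922 ≈ 397.39, ∠ = arctan(281/281) ≈ 45.00°
zero at origin: s = j281 → |·| = 281, ∠ = 90.00°
pole (s+4): 4 + j281 → |·| = √(4²+281²) = √78977 ≈ 281.03, ∠ = arctan(281/4) ≈ 89.18°
pole (s+500): 500 + j281 → |·| = √(500²+281²) = √328961 ≈ 573.55, ∠ = arctan(281/500) ≈ 29.34°
pole (s+2000): 2000 + j281 → |·| = √(2000²+281²) = √4078961 ≈ 2019.6, ∠ = arctan(281/2000) ≈ 8.00°
|L| = 1 · 3.1502e+07 / 3.2553e+08 ≈ 0.096771
Gain = 20 log₁₀(0.096771) ≈ -20.29 dB
∠L = 219.92° − 126.52° = 93.40°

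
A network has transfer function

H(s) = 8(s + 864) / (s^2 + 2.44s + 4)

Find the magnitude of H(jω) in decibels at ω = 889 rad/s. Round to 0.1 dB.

-38.0 dB

At s = jω = j889:
zero (s+864): 864 + j889 → |·| = √(864²+889²) = √1536817 ≈ 1239.7, ∠ = arctan(889/864) ≈ 45.82°
quadratic: (j889)² + 2.44·j889 + 4 = -790317 + j2169.16 → |·| ≈ 7.9032e+05, ∠ ≈ 179.84°
|H| = 8 · 1239.7 / 7.9032e+05 ≈ 0.012549
Gain = 20 log₁₀(0.012549) ≈ -38.03 dB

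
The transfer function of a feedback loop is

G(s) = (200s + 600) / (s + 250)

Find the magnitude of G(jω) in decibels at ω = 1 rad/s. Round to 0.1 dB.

8.1 dB

Substitute s = j1:
Numerator: 200(j1) + 600 = 600 + j200
Denominator: (j1) + 250 = 250 + j1
|N| = √(600² + 200²) ≈ 632.46, ∠N ≈ 18.43°
|D| = √(250² + 1²) ≈ 250, ∠D ≈ 0.23°
|G| = 632.46 / 250 ≈ 2.5298
Gain = 20 log₁₀(2.5298) ≈ 8.06 dB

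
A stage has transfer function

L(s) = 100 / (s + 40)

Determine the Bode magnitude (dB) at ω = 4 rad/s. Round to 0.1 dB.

At s = jω = j4:
pole (s+40): 40 + j4 → |·| = √(40²+4²) = √1616 ≈ 40.2, ∠ = arctan(4/40) ≈ 5.71°
|L| = 100 / 40.2 ≈ 2.4876
Gain = 20 log₁₀(2.4876) ≈ 7.92 dB

7.9 dB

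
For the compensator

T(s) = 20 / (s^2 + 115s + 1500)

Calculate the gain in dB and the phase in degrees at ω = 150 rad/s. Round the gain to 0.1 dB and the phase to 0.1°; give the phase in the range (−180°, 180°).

-62.7 dB, -140.6°

Substitute s = j150:
Numerator: 20 = 20 + j0
Denominator: (j150)^2 + 115(j150) + 1500 = -21000 + j17250
|N| = √(20² + 0²) ≈ 20, ∠N ≈ 0.00°
|D| = √(21000² + 17250²) ≈ 27177, ∠D ≈ 140.60°
|T| = 20 / 27177 ≈ 0.00073592
Gain = 20 log₁₀(0.00073592) ≈ -62.66 dB
∠T = 0.00° − 140.60° = -140.60°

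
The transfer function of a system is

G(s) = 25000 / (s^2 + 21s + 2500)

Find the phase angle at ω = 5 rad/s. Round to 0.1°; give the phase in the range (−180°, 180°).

-2.4°

At s = jω = j5:
quadratic: (j5)² + 21·j5 + 2500 = 2475 + j105 → |·| ≈ 2477.2, ∠ ≈ 2.43°
∠G = 0.00° − 2.43° = -2.43°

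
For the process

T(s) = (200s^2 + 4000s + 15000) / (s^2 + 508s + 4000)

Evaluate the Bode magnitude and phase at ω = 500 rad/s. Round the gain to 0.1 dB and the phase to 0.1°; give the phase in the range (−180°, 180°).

43.0 dB, 43.6°

Substitute s = j500:
Numerator: 200(j500)^2 + 4000(j500) + 15000 = -49985000 + j2000000
Denominator: (j500)^2 + 508(j500) + 4000 = -246000 + j254000
|N| = √(49985000² + 2000000²) ≈ 5.0025e+07, ∠N ≈ 177.71°
|D| = √(246000² + 254000²) ≈ 3.536e+05, ∠D ≈ 134.08°
|T| = 5.0025e+07 / 3.536e+05 ≈ 141.47
Gain = 20 log₁₀(141.47) ≈ 43.01 dB
∠T = 177.71° − 134.08° = 43.63°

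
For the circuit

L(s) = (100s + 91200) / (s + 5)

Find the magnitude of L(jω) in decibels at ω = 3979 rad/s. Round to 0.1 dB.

Substitute s = j3979:
Numerator: 100(j3979) + 91200 = 91200 + j397900
Denominator: (j3979) + 5 = 5 + j3979
|N| = √(91200² + 397900²) ≈ 4.0822e+05, ∠N ≈ 77.09°
|D| = √(5² + 3979²) ≈ 3979, ∠D ≈ 89.93°
|L| = 4.0822e+05 / 3979 ≈ 102.59
Gain = 20 log₁₀(102.59) ≈ 40.22 dB

40.2 dB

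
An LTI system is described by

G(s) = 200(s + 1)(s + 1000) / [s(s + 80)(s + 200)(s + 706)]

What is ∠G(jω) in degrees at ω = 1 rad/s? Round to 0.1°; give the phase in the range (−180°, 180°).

At s = jω = j1:
zero (s+1): 1 + j1 → |·| = √(1²+1²) = √2 ≈ 1.4142, ∠ = arctan(1/1) ≈ 45.00°
zero (s+1000): 1000 + j1 → |·| = √(1000²+1²) = √1000001 ≈ 1000, ∠ = arctan(1/1000) ≈ 0.06°
pole (s+80): 80 + j1 → |·| = √(80²+1²) = √6401 ≈ 80.006, ∠ = arctan(1/80) ≈ 0.72°
pole (s+200): 200 + j1 → |·| = √(200²+1²) = √40001 ≈ 200, ∠ = arctan(1/200) ≈ 0.29°
pole (s+706): 706 + j1 → |·| = √(706²+1²) = √498437 ≈ 706, ∠ = arctan(1/706) ≈ 0.08°
pole at origin: |s| = 1, ∠ = 90.00° (in denominator)
∠G = 45.06° − 91.09° = -46.03°

-46.0°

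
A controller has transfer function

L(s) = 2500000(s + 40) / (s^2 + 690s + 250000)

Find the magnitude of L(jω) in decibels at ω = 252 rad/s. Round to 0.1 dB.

68.0 dB

At s = jω = j252:
zero (s+40): 40 + j252 → |·| = √(40²+252²) = √65104 ≈ 255.15, ∠ = arctan(252/40) ≈ 80.98°
quadratic: (j252)² + 690·j252 + 250000 = 186496 + j173880 → |·| ≈ 2.5498e+05, ∠ ≈ 43.00°
|L| = 2500000 · 255.15 / 2.5498e+05 ≈ 2501.7
Gain = 20 log₁₀(2501.7) ≈ 67.96 dB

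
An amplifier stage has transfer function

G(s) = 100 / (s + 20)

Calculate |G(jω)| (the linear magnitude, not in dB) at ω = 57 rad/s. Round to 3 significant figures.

1.66

Substitute s = j57:
Numerator: 100 = 100 + j0
Denominator: (j57) + 20 = 20 + j57
|N| = √(100² + 0²) ≈ 100, ∠N ≈ 0.00°
|D| = √(20² + 57²) ≈ 60.407, ∠D ≈ 70.67°
|G| = 100 / 60.407 ≈ 1.6554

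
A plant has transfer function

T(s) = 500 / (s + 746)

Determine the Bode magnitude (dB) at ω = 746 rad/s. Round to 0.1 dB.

At s = jω = j746:
pole (s+746): 746 + j746 → |·| = √(746²+746²) = √1113032 ≈ 1055, ∠ = arctan(746/746) ≈ 45.00°
|T| = 500 / 1055 ≈ 0.47393
Gain = 20 log₁₀(0.47393) ≈ -6.49 dB

-6.5 dB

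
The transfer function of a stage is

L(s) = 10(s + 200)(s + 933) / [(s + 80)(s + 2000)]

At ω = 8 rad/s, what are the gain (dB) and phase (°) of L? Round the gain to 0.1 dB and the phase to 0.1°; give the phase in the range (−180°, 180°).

At s = jω = j8:
zero (s+200): 200 + j8 → |·| = √(200²+8²) = √40064 ≈ 200.16, ∠ = arctan(8/200) ≈ 2.29°
zero (s+933): 933 + j8 → |·| = √(933²+8²) = √870553 ≈ 933.03, ∠ = arctan(8/933) ≈ 0.49°
pole (s+80): 80 + j8 → |·| = √(80²+8²) = √6464 ≈ 80.399, ∠ = arctan(8/80) ≈ 5.71°
pole (s+2000): 2000 + j8 → |·| = √(2000²+8²) = √4000064 ≈ 2000, ∠ = arctan(8/2000) ≈ 0.23°
|L| = 10 · 1.8676e+05 / 1.608e+05 ≈ 11.614
Gain = 20 log₁₀(11.614) ≈ 21.30 dB
∠L = 2.78° − 5.94° = -3.16°

21.3 dB, -3.2°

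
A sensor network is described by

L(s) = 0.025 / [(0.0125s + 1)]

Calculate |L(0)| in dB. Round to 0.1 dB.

L(0) = 0.025 · 1 / 1 = 0.025
20 log₁₀(0.025) ≈ -32.04 dB

-32.0 dB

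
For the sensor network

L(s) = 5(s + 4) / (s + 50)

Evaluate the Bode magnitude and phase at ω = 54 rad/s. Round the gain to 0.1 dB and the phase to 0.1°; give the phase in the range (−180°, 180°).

At s = jω = j54:
zero (s+4): 4 + j54 → |·| = √(4²+54²) = √2932 ≈ 54.148, ∠ = arctan(54/4) ≈ 85.76°
pole (s+50): 50 + j54 → |·| = √(50²+54²) = √5416 ≈ 73.593, ∠ = arctan(54/50) ≈ 47.20°
|L| = 5 · 54.148 / 73.593 ≈ 3.6789
Gain = 20 log₁₀(3.6789) ≈ 11.31 dB
∠L = 85.76° − 47.20° = 38.56°

11.3 dB, 38.6°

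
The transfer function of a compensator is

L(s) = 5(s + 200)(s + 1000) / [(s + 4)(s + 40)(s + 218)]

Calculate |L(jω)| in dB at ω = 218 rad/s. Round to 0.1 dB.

At s = jω = j218:
zero (s+200): 200 + j218 → |·| = √(200²+218²) = √87524 ≈ 295.84, ∠ = arctan(218/200) ≈ 47.47°
zero (s+1000): 1000 + j218 → |·| = √(1000²+218²) = √1047524 ≈ 1023.5, ∠ = arctan(218/1000) ≈ 12.30°
pole (s+4): 4 + j218 → |·| = √(4²+218²) = √47540 ≈ 218.04, ∠ = arctan(218/4) ≈ 88.95°
pole (s+40): 40 + j218 → |·| = √(40²+218²) = √49124 ≈ 221.64, ∠ = arctan(218/40) ≈ 79.60°
pole (s+218): 218 + j218 → |·| = √(218²+218²) = √95048 ≈ 308.3, ∠ = arctan(218/218) ≈ 45.00°
|L| = 5 · 3.0279e+05 / 1.4899e+07 ≈ 0.10161
Gain = 20 log₁₀(0.10161) ≈ -19.86 dB

-19.9 dB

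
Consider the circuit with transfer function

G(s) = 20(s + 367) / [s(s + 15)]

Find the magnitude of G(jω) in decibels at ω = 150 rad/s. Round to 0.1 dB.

-9.1 dB

At s = jω = j150:
zero (s+367): 367 + j150 → |·| = √(367²+150²) = √157189 ≈ 396.47, ∠ = arctan(150/367) ≈ 22.23°
pole (s+15): 15 + j150 → |·| = √(15²+150²) = √22725 ≈ 150.75, ∠ = arctan(150/15) ≈ 84.29°
pole at origin: |s| = 150, ∠ = 90.00° (in denominator)
|G| = 20 · 396.47 / 22612 ≈ 0.35067
Gain = 20 log₁₀(0.35067) ≈ -9.10 dB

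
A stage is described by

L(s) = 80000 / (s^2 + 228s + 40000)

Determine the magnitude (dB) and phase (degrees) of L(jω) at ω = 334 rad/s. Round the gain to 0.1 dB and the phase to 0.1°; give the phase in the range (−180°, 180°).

-2.3 dB, -133.2°

At s = jω = j334:
quadratic: (j334)² + 228·j334 + 40000 = -71556 + j76152 → |·| ≈ 1.045e+05, ∠ ≈ 133.22°
|L| = 80000 / 1.045e+05 ≈ 0.76555
Gain = 20 log₁₀(0.76555) ≈ -2.32 dB
∠L = 0.00° − 133.22° = -133.22°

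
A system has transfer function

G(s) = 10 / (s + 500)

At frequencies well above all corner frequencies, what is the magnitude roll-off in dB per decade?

Each pole contributes −20 dB/decade at high frequency; each zero contributes +20 dB/decade.
Net: 0 zero(s) − 1 pole(s) → -20 dB/decade.

-20 dB/decade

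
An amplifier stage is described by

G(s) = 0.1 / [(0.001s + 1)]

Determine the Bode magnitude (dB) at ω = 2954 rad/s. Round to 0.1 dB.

-29.9 dB

At ω = 2954 rad/s:
pole (1 + j2954·0.001) = 1 + j2.954 → |·| ≈ 3.1187, ∠ ≈ 71.30°
|G| = 0.1 · 1 / (3.1187) ≈ 0.032065
Gain = 20 log₁₀(0.032065) ≈ -29.88 dB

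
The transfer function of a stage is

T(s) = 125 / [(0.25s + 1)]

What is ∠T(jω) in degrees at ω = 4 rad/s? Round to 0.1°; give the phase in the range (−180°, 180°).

At ω = 4 rad/s:
pole (1 + j4·0.25) = 1 + j1 → |·| ≈ 1.4142, ∠ ≈ 45.00°
∠T = (0°) − (45.00°) = -45.00°

-45.0°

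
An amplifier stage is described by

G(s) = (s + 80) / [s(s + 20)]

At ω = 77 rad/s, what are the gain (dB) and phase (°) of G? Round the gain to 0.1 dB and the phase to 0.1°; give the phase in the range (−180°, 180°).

At s = jω = j77:
zero (s+80): 80 + j77 → |·| = √(80²+77²) = √12329 ≈ 111.04, ∠ = arctan(77/80) ≈ 43.91°
pole (s+20): 20 + j77 → |·| = √(20²+77²) = √6329 ≈ 79.555, ∠ = arctan(77/20) ≈ 75.44°
pole at origin: |s| = 77, ∠ = 90.00° (in denominator)
|G| = 1 · 111.04 / 6125.7 ≈ 0.018127
Gain = 20 log₁₀(0.018127) ≈ -34.83 dB
∠G = 43.91° − 165.44° = -121.53°

-34.8 dB, -121.5°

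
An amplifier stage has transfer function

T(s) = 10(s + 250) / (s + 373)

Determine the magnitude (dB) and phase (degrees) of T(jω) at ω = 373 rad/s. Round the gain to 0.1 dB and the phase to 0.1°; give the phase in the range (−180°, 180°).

At s = jω = j373:
zero (s+250): 250 + j373 → |·| = √(250²+373²) = √201629 ≈ 449.03, ∠ = arctan(373/250) ≈ 56.17°
pole (s+373): 373 + j373 → |·| = √(373²+373²) = √278258 ≈ 527.5, ∠ = arctan(373/373) ≈ 45.00°
|T| = 10 · 449.03 / 527.5 ≈ 8.5124
Gain = 20 log₁₀(8.5124) ≈ 18.60 dB
∠T = 56.17° − 45.00° = 11.17°

18.6 dB, 11.2°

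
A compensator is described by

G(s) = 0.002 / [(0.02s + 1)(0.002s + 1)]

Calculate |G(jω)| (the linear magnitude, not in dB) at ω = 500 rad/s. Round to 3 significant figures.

At ω = 500 rad/s:
pole (1 + j500·0.02) = 1 + j10 → |·| ≈ 10.05, ∠ ≈ 84.29°
pole (1 + j500·0.002) = 1 + j1 → |·| ≈ 1.4142, ∠ ≈ 45.00°
|G| = 0.002 · 1 / (10.05 · 1.4142) ≈ 0.00014072

0.000141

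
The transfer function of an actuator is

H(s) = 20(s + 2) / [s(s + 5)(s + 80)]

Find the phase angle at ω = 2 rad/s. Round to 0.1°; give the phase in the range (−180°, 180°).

-68.2°

At s = jω = j2:
zero (s+2): 2 + j2 → |·| = √(2²+2²) = √8 ≈ 2.8284, ∠ = arctan(2/2) ≈ 45.00°
pole (s+5): 5 + j2 → |·| = √(5²+2²) = √29 ≈ 5.3852, ∠ = arctan(2/5) ≈ 21.80°
pole (s+80): 80 + j2 → |·| = √(80²+2²) = √6404 ≈ 80.025, ∠ = arctan(2/80) ≈ 1.43°
pole at origin: |s| = 2, ∠ = 90.00° (in denominator)
∠H = 45.00° − 113.23° = -68.23°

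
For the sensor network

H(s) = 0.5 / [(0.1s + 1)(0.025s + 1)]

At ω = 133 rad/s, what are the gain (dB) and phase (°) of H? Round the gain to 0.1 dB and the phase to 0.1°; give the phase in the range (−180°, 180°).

At ω = 133 rad/s:
pole (1 + j133·0.1) = 1 + j13.3 → |·| ≈ 13.338, ∠ ≈ 85.70°
pole (1 + j133·0.025) = 1 + j3.325 → |·| ≈ 3.4721, ∠ ≈ 73.26°
|H| = 0.5 · 1 / (13.338 · 3.4721) ≈ 0.010797
Gain = 20 log₁₀(0.010797) ≈ -39.33 dB
∠H = (0°) − (85.70° + 73.26°) = -158.96°

-39.3 dB, -159.0°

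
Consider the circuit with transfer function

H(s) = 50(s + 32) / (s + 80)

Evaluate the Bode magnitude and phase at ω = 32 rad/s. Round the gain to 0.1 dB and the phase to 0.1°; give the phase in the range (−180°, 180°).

At s = jω = j32:
zero (s+32): 32 + j32 → |·| = √(32²+32²) = √2048 ≈ 45.255, ∠ = arctan(32/32) ≈ 45.00°
pole (s+80): 80 + j32 → |·| = √(80²+32²) = √7424 ≈ 86.163, ∠ = arctan(32/80) ≈ 21.80°
|H| = 50 · 45.255 / 86.163 ≈ 26.261
Gain = 20 log₁₀(26.261) ≈ 28.39 dB
∠H = 45.00° − 21.80° = 23.20°

28.4 dB, 23.2°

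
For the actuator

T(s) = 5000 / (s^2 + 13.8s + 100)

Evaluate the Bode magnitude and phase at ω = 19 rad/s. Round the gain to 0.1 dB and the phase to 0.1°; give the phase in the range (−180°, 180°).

At s = jω = j19:
quadratic: (j19)² + 13.8·j19 + 100 = -261 + j262.2 → |·| ≈ 369.96, ∠ ≈ 134.87°
|T| = 5000 / 369.96 ≈ 13.515
Gain = 20 log₁₀(13.515) ≈ 22.62 dB
∠T = 0.00° − 134.87° = -134.87°

22.6 dB, -134.9°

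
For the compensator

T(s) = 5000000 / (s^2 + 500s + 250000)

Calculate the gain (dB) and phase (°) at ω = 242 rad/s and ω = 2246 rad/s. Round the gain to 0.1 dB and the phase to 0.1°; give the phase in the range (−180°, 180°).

ω = 242: 26.9 dB, -32.3°; ω = 2246: 0.1 dB, -166.8°

At s = jω = j242:
quadratic: (j242)² + 500·j242 + 250000 = 191436 + j121000 → |·| ≈ 2.2647e+05, ∠ ≈ 32.30°
|T| = 5000000 / 2.2647e+05 ≈ 22.078
Gain = 20 log₁₀(22.078) ≈ 26.88 dB
∠T = 0.00° − 32.30° = -32.30°

At s = jω = j2246:
quadratic: (j2246)² + 500·j2246 + 250000 = -4794516 + j1123000 → |·| ≈ 4.9243e+06, ∠ ≈ 166.82°
|T| = 5000000 / 4.9243e+06 ≈ 1.0154
Gain = 20 log₁₀(1.0154) ≈ 0.13 dB
∠T = 0.00° − 166.82° = -166.82°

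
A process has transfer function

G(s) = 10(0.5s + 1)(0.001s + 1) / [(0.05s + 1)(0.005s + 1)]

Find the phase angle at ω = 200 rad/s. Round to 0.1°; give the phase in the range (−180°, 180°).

-28.6°

At ω = 200 rad/s:
zero (1 + j200·0.5) = 1 + j100 → |·| ≈ 100, ∠ ≈ 89.43°
zero (1 + j200·0.001) = 1 + j0.2 → |·| ≈ 1.0198, ∠ ≈ 11.31°
pole (1 + j200·0.05) = 1 + j10 → |·| ≈ 10.05, ∠ ≈ 84.29°
pole (1 + j200·0.005) = 1 + j1 → |·| ≈ 1.4142, ∠ ≈ 45.00°
∠G = (89.43° + 11.31°) − (84.29° + 45.00°) = -28.55°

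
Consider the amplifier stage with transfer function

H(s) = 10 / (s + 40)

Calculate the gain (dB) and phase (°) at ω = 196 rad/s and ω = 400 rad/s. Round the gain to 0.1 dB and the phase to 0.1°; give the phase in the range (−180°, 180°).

ω = 196: -26.0 dB, -78.5°; ω = 400: -32.1 dB, -84.3°

At s = jω = j196:
pole (s+40): 40 + j196 → |·| = √(40²+196²) = √40016 ≈ 200.04, ∠ = arctan(196/40) ≈ 78.47°
|H| = 10 / 200.04 ≈ 0.04999
Gain = 20 log₁₀(0.04999) ≈ -26.02 dB
∠H = 0.00° − 78.47° = -78.47°

At s = jω = j400:
pole (s+40): 40 + j400 → |·| = √(40²+400²) = √161600 ≈ 402, ∠ = arctan(400/40) ≈ 84.29°
|H| = 10 / 402 ≈ 0.024876
Gain = 20 log₁₀(0.024876) ≈ -32.08 dB
∠H = 0.00° − 84.29° = -84.29°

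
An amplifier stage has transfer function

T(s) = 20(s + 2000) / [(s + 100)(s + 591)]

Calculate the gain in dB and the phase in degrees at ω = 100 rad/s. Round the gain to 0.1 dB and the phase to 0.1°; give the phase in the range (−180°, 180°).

At s = jω = j100:
zero (s+2000): 2000 + j100 → |·| = √(2000²+100²) = √4010000 ≈ 2002.5, ∠ = arctan(100/2000) ≈ 2.86°
pole (s+100): 100 + j100 → |·| = √(100²+100²) = √20000 ≈ 141.42, ∠ = arctan(100/100) ≈ 45.00°
pole (s+591): 591 + j100 → |·| = √(591²+100²) = √359281 ≈ 599.4, ∠ = arctan(100/591) ≈ 9.60°
|T| = 20 · 2002.5 / 84767 ≈ 0.47247
Gain = 20 log₁₀(0.47247) ≈ -6.51 dB
∠T = 2.86° − 54.60° = -51.74°

-6.5 dB, -51.7°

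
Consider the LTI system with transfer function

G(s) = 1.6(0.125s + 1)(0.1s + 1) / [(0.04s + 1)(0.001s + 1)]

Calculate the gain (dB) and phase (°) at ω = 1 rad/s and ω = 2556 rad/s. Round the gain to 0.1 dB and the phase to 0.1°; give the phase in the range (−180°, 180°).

At ω = 1 rad/s:
zero (1 + j1·0.125) = 1 + j0.125 → |·| ≈ 1.0078, ∠ ≈ 7.13°
zero (1 + j1·0.1) = 1 + j0.1 → |·| ≈ 1.005, ∠ ≈ 5.71°
pole (1 + j1·0.04) = 1 + j0.04 → |·| ≈ 1.0008, ∠ ≈ 2.29°
pole (1 + j1·0.001) = 1 + j0.001 → |·| ≈ 1, ∠ ≈ 0.06°
|G| = 1.6 · 1.0078 · 1.005 / (1.0008 · 1) ≈ 1.6192
Gain = 20 log₁₀(1.6192) ≈ 4.19 dB
∠G = (7.13° + 5.71°) − (2.29° + 0.06°) = 10.49°

At ω = 2556 rad/s:
zero (1 + j2556·0.125) = 1 + j319.5 → |·| ≈ 319.5, ∠ ≈ 89.82°
zero (1 + j2556·0.1) = 1 + j255.6 → |·| ≈ 255.6, ∠ ≈ 89.78°
pole (1 + j2556·0.04) = 1 + j102.24 → |·| ≈ 102.24, ∠ ≈ 89.44°
pole (1 + j2556·0.001) = 1 + j2.556 → |·| ≈ 2.7447, ∠ ≈ 68.63°
|G| = 1.6 · 319.5 · 255.6 / (102.24 · 2.7447) ≈ 465.62
Gain = 20 log₁₀(465.62) ≈ 53.36 dB
∠G = (89.82° + 89.78°) − (89.44° + 68.63°) = 21.53°

ω = 1: 4.2 dB, 10.5°; ω = 2556: 53.4 dB, 21.5°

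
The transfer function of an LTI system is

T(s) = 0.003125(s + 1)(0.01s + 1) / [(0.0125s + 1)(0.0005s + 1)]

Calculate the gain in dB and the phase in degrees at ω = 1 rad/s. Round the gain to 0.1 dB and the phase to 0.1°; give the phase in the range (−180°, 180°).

At ω = 1 rad/s:
zero (1 + j1·1) = 1 + j1 → |·| ≈ 1.4142, ∠ ≈ 45.00°
zero (1 + j1·0.01) = 1 + j0.01 → |·| ≈ 1, ∠ ≈ 0.57°
pole (1 + j1·0.0125) = 1 + j0.0125 → |·| ≈ 1.0001, ∠ ≈ 0.72°
pole (1 + j1·0.0005) = 1 + j0.0005 → |·| ≈ 1, ∠ ≈ 0.03°
|T| = 0.003125 · 1.4142 · 1 / (1.0001 · 1) ≈ 0.0044189
Gain = 20 log₁₀(0.0044189) ≈ -47.09 dB
∠T = (45.00° + 0.57°) − (0.72° + 0.03°) = 44.82°

-47.1 dB, 44.8°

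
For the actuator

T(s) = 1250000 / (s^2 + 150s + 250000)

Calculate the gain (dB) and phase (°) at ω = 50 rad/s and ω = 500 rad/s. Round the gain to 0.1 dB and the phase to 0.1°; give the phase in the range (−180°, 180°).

At s = jω = j50:
quadratic: (j50)² + 150·j50 + 250000 = 247500 + j7500 → |·| ≈ 2.4761e+05, ∠ ≈ 1.74°
|T| = 1250000 / 2.4761e+05 ≈ 5.0483
Gain = 20 log₁₀(5.0483) ≈ 14.06 dB
∠T = 0.00° − 1.74° = -1.74°

At s = jω = j500:
quadratic: (j500)² + 150·j500 + 250000 = 0 + j75000 → |·| ≈ 75000, ∠ ≈ 90.00°
|T| = 1250000 / 75000 ≈ 16.667
Gain = 20 log₁₀(16.667) ≈ 24.44 dB
∠T = 0.00° − 90.00° = -90.00°

ω = 50: 14.1 dB, -1.7°; ω = 500: 24.4 dB, -90.0°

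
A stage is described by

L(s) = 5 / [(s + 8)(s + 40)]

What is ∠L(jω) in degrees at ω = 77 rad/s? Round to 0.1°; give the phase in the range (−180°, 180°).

At s = jω = j77:
pole (s+8): 8 + j77 → |·| = √(8²+77²) = √5993 ≈ 77.414, ∠ = arctan(77/8) ≈ 84.07°
pole (s+40): 40 + j77 → |·| = √(40²+77²) = √7529 ≈ 86.77, ∠ = arctan(77/40) ≈ 62.55°
∠L = 0.00° − 146.62° = -146.62°

-146.6°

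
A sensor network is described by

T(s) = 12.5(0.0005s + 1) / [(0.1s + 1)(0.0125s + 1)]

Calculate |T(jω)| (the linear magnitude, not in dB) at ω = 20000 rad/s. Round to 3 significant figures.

At ω = 20000 rad/s:
zero (1 + j20000·0.0005) = 1 + j10 → |·| ≈ 10.05, ∠ ≈ 84.29°
pole (1 + j20000·0.1) = 1 + j2000 → |·| ≈ 2000, ∠ ≈ 89.97°
pole (1 + j20000·0.0125) = 1 + j250 → |·| ≈ 250, ∠ ≈ 89.77°
|T| = 12.5 · 10.05 / (2000 · 250) ≈ 0.00025125

0.000251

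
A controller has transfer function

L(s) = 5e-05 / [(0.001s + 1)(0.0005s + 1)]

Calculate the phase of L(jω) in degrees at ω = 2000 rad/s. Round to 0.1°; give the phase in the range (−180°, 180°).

At ω = 2000 rad/s:
pole (1 + j2000·0.001) = 1 + j2 → |·| ≈ 2.2361, ∠ ≈ 63.43°
pole (1 + j2000·0.0005) = 1 + j1 → |·| ≈ 1.4142, ∠ ≈ 45.00°
∠L = (0°) − (63.43° + 45.00°) = -108.43°

-108.4°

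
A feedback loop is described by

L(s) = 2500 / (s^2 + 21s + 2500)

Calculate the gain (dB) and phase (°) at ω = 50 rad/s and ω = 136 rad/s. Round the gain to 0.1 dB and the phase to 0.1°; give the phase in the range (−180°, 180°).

At s = jω = j50:
quadratic: (j50)² + 21·j50 + 2500 = 0 + j1050 → |·| ≈ 1050, ∠ ≈ 90.00°
|L| = 2500 / 1050 ≈ 2.381
Gain = 20 log₁₀(2.381) ≈ 7.54 dB
∠L = 0.00° − 90.00° = -90.00°

At s = jω = j136:
quadratic: (j136)² + 21·j136 + 2500 = -15996 + j2856 → |·| ≈ 16249, ∠ ≈ 169.88°
|L| = 2500 / 16249 ≈ 0.15386
Gain = 20 log₁₀(0.15386) ≈ -16.26 dB
∠L = 0.00° − 169.88° = -169.88°

ω = 50: 7.5 dB, -90.0°; ω = 136: -16.3 dB, -169.9°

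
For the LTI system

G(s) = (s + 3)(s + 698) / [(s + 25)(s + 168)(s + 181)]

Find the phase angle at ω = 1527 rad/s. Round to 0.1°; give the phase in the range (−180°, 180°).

-100.7°

At s = jω = j1527:
zero (s+3): 3 + j1527 → |·| = √(3²+1527²) = √2331738 ≈ 1527, ∠ = arctan(1527/3) ≈ 89.89°
zero (s+698): 698 + j1527 → |·| = √(698²+1527²) = √2818933 ≈ 1679, ∠ = arctan(1527/698) ≈ 65.43°
pole (s+25): 25 + j1527 → |·| = √(25²+1527²) = √2332354 ≈ 1527.2, ∠ = arctan(1527/25) ≈ 89.06°
pole (s+168): 168 + j1527 → |·| = √(168²+1527²) = √2359953 ≈ 1536.2, ∠ = arctan(1527/168) ≈ 83.72°
pole (s+181): 181 + j1527 → |·| = √(181²+1527²) = √2364490 ≈ 1537.7, ∠ = arctan(1527/181) ≈ 83.24°
∠G = 155.32° − 256.02° = -100.70°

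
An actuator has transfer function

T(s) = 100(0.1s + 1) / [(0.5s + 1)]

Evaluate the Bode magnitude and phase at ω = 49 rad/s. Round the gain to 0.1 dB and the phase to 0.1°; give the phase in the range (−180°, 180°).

At ω = 49 rad/s:
zero (1 + j49·0.1) = 1 + j4.9 → |·| ≈ 5.001, ∠ ≈ 78.47°
pole (1 + j49·0.5) = 1 + j24.5 → |·| ≈ 24.52, ∠ ≈ 87.66°
|T| = 100 · 5.001 / (24.52) ≈ 20.396
Gain = 20 log₁₀(20.396) ≈ 26.19 dB
∠T = (78.47°) − (87.66°) = -9.19°

26.2 dB, -9.2°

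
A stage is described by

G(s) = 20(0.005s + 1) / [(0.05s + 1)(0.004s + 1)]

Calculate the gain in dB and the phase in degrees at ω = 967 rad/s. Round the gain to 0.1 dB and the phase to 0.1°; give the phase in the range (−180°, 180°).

At ω = 967 rad/s:
zero (1 + j967·0.005) = 1 + j4.835 → |·| ≈ 4.9373, ∠ ≈ 78.31°
pole (1 + j967·0.05) = 1 + j48.35 → |·| ≈ 48.36, ∠ ≈ 88.82°
pole (1 + j967·0.004) = 1 + j3.868 → |·| ≈ 3.9952, ∠ ≈ 75.50°
|G| = 20 · 4.9373 / (48.36 · 3.9952) ≈ 0.51109
Gain = 20 log₁₀(0.51109) ≈ -5.83 dB
∠G = (78.31°) − (88.82° + 75.50°) = -86.01°

-5.8 dB, -86.0°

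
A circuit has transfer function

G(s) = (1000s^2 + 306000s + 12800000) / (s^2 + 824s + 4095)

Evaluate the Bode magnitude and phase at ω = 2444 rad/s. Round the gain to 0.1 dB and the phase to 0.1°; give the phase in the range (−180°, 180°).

59.6 dB, 11.5°

Substitute s = j2444:
Numerator: 1000(j2444)^2 + 306000(j2444) + 12800000 = -5960336000 + j747864000
Denominator: (j2444)^2 + 824(j2444) + 4095 = -5969041 + j2013856
|N| = √(5960336000² + 747864000²) ≈ 6.0071e+09, ∠N ≈ 172.85°
|D| = √(5969041² + 2013856²) ≈ 6.2996e+06, ∠D ≈ 161.36°
|G| = 6.0071e+09 / 6.2996e+06 ≈ 953.57
Gain = 20 log₁₀(953.57) ≈ 59.59 dB
∠G = 172.85° − 161.36° = 11.49°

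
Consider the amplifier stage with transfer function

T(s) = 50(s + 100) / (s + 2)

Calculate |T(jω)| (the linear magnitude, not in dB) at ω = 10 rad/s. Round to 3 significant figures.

At s = jω = j10:
zero (s+100): 100 + j10 → |·| = √(100²+10²) = √10100 ≈ 100.5, ∠ = arctan(10/100) ≈ 5.71°
pole (s+2): 2 + j10 → |·| = √(2²+10²) = √104 ≈ 10.198, ∠ = arctan(10/2) ≈ 78.69°
|T| = 50 · 100.5 / 10.198 ≈ 492.74

493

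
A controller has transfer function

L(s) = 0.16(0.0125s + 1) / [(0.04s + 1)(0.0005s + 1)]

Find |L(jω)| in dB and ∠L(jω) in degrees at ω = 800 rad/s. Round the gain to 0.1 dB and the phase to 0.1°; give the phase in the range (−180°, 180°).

-26.6 dB, -25.7°

At ω = 800 rad/s:
zero (1 + j800·0.0125) = 1 + j10 → |·| ≈ 10.05, ∠ ≈ 84.29°
pole (1 + j800·0.04) = 1 + j32 → |·| ≈ 32.016, ∠ ≈ 88.21°
pole (1 + j800·0.0005) = 1 + j0.4 → |·| ≈ 1.077, ∠ ≈ 21.80°
|L| = 0.16 · 10.05 / (32.016 · 1.077) ≈ 0.046634
Gain = 20 log₁₀(0.046634) ≈ -26.63 dB
∠L = (84.29°) − (88.21° + 21.80°) = -25.72°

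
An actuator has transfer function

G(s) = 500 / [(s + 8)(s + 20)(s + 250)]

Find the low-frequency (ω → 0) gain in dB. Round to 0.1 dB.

-38.1 dB

G(0) = 500 / (8·20·250) = 0.0125
20 log₁₀(0.0125) ≈ -38.06 dB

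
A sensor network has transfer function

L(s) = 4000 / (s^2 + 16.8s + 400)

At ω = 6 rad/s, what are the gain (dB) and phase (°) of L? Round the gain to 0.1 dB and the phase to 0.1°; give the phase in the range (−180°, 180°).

At s = jω = j6:
quadratic: (j6)² + 16.8·j6 + 400 = 364 + j100.8 → |·| ≈ 377.7, ∠ ≈ 15.48°
|L| = 4000 / 377.7 ≈ 10.59
Gain = 20 log₁₀(10.59) ≈ 20.50 dB
∠L = 0.00° − 15.48° = -15.48°

20.5 dB, -15.5°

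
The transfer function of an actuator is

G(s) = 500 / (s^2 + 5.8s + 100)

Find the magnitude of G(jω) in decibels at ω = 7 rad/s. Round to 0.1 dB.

At s = jω = j7:
quadratic: (j7)² + 5.8·j7 + 100 = 51 + j40.6 → |·| ≈ 65.187, ∠ ≈ 38.52°
|G| = 500 / 65.187 ≈ 7.6702
Gain = 20 log₁₀(7.6702) ≈ 17.70 dB

17.7 dB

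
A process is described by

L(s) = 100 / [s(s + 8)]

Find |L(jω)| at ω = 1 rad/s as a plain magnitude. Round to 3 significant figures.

At s = jω = j1:
pole (s+8): 8 + j1 → |·| = √(8²+1²) = √65 ≈ 8.0623, ∠ = arctan(1/8) ≈ 7.13°
pole at origin: |s| = 1, ∠ = 90.00° (in denominator)
|L| = 100 / 8.0623 ≈ 12.403

12.4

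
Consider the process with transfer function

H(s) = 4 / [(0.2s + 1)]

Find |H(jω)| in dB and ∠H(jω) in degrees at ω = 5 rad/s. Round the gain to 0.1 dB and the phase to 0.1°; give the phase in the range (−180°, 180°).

At ω = 5 rad/s:
pole (1 + j5·0.2) = 1 + j1 → |·| ≈ 1.4142, ∠ ≈ 45.00°
|H| = 4 · 1 / (1.4142) ≈ 2.8285
Gain = 20 log₁₀(2.8285) ≈ 9.03 dB
∠H = (0°) − (45.00°) = -45.00°

9.0 dB, -45.0°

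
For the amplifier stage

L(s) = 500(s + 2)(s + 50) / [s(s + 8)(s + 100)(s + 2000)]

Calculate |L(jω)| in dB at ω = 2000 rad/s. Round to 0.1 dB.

At s = jω = j2000:
zero (s+2): 2 + j2000 → |·| = √(2²+2000²) = √4000004 ≈ 2000, ∠ = arctan(2000/2) ≈ 89.94°
zero (s+50): 50 + j2000 → |·| = √(50²+2000²) = √4002500 ≈ 2000.6, ∠ = arctan(2000/50) ≈ 88.57°
pole (s+8): 8 + j2000 → |·| = √(8²+2000²) = √4000064 ≈ 2000, ∠ = arctan(2000/8) ≈ 89.77°
pole (s+100): 100 + j2000 → |·| = √(100²+2000²) = √4010000 ≈ 2002.5, ∠ = arctan(2000/100) ≈ 87.14°
pole (s+2000): 2000 + j2000 → |·| = √(2000²+2000²) = √8000000 ≈ 2828.4, ∠ = arctan(2000/2000) ≈ 45.00°
pole at origin: |s| = 2000, ∠ = 90.00° (in denominator)
|L| = 500 · 4.0012e+06 / 2.2655e+13 ≈ 8.8307e-05
Gain = 20 log₁₀(8.8307e-05) ≈ -81.08 dB

-81.1 dB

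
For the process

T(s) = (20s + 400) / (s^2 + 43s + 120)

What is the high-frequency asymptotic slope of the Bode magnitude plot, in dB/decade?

-20 dB/decade

Each pole contributes −20 dB/decade at high frequency; each zero contributes +20 dB/decade.
Net: 1 zero(s) − 2 pole(s) → -20 dB/decade.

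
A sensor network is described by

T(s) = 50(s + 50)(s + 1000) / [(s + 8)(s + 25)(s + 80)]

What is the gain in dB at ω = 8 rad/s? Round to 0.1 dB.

40.5 dB

At s = jω = j8:
zero (s+50): 50 + j8 → |·| = √(50²+8²) = √2564 ≈ 50.636, ∠ = arctan(8/50) ≈ 9.09°
zero (s+1000): 1000 + j8 → |·| = √(1000²+8²) = √1000064 ≈ 1000, ∠ = arctan(8/1000) ≈ 0.46°
pole (s+8): 8 + j8 → |·| = √(8²+8²) = √128 ≈ 11.314, ∠ = arctan(8/8) ≈ 45.00°
pole (s+25): 25 + j8 → |·| = √(25²+8²) = √689 ≈ 26.249, ∠ = arctan(8/25) ≈ 17.74°
pole (s+80): 80 + j8 → |·| = √(80²+8²) = √6464 ≈ 80.399, ∠ = arctan(8/80) ≈ 5.71°
|T| = 50 · 50636 / 23877 ≈ 106.04
Gain = 20 log₁₀(106.04) ≈ 40.51 dB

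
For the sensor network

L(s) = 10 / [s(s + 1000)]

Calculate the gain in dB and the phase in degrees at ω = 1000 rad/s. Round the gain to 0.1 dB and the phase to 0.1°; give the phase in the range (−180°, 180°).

-103.0 dB, -135.0°

At s = jω = j1000:
pole (s+1000): 1000 + j1000 → |·| = √(1000²+1000²) = √2000000 ≈ 1414.2, ∠ = arctan(1000/1000) ≈ 45.00°
pole at origin: |s| = 1000, ∠ = 90.00° (in denominator)
|L| = 10 / 1.4142e+06 ≈ 7.0711e-06
Gain = 20 log₁₀(7.0711e-06) ≈ -103.01 dB
∠L = 0.00° − 135.00° = -135.00°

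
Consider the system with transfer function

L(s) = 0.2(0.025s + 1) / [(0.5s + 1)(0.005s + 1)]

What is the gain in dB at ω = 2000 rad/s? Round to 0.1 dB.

At ω = 2000 rad/s:
zero (1 + j2000·0.025) = 1 + j50 → |·| ≈ 50.01, ∠ ≈ 88.85°
pole (1 + j2000·0.5) = 1 + j1000 → |·| ≈ 1000, ∠ ≈ 89.94°
pole (1 + j2000·0.005) = 1 + j10 → |·| ≈ 10.05, ∠ ≈ 84.29°
|L| = 0.2 · 50.01 / (1000 · 10.05) ≈ 0.00099522
Gain = 20 log₁₀(0.00099522) ≈ -60.04 dB

-60.0 dB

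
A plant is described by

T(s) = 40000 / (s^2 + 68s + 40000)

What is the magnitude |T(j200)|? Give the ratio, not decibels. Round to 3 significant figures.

At s = jω = j200:
quadratic: (j200)² + 68·j200 + 40000 = 0 + j13600 → |·| ≈ 13600, ∠ ≈ 90.00°
|T| = 40000 / 13600 ≈ 2.9412

2.94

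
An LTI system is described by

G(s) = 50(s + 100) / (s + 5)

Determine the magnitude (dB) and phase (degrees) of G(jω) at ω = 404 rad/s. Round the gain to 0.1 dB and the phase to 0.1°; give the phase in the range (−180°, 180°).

34.2 dB, -13.2°

At s = jω = j404:
zero (s+100): 100 + j404 → |·| = √(100²+404²) = √173216 ≈ 416.19, ∠ = arctan(404/100) ≈ 76.10°
pole (s+5): 5 + j404 → |·| = √(5²+404²) = √163241 ≈ 404.03, ∠ = arctan(404/5) ≈ 89.29°
|G| = 50 · 416.19 / 404.03 ≈ 51.505
Gain = 20 log₁₀(51.505) ≈ 34.24 dB
∠G = 76.10° − 89.29° = -13.19°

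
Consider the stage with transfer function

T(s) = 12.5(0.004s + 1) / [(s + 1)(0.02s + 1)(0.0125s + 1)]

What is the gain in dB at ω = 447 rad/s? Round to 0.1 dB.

-59.0 dB

At ω = 447 rad/s:
zero (1 + j447·0.004) = 1 + j1.788 → |·| ≈ 2.0486, ∠ ≈ 60.78°
pole (1 + j447·1) = 1 + j447 → |·| ≈ 447, ∠ ≈ 89.87°
pole (1 + j447·0.02) = 1 + j8.94 → |·| ≈ 8.9958, ∠ ≈ 83.62°
pole (1 + j447·0.0125) = 1 + j5.5875 → |·| ≈ 5.6763, ∠ ≈ 79.85°
|T| = 12.5 · 2.0486 / (447 · 8.9958 · 5.6763) ≈ 0.0011219
Gain = 20 log₁₀(0.0011219) ≈ -59.00 dB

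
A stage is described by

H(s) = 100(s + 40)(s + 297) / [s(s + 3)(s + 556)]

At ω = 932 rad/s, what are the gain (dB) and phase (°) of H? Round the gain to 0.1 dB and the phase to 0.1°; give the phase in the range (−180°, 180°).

-20.3 dB, -79.1°

At s = jω = j932:
zero (s+40): 40 + j932 → |·| = √(40²+932²) = √870224 ≈ 932.86, ∠ = arctan(932/40) ≈ 87.54°
zero (s+297): 297 + j932 → |·| = √(297²+932²) = √956833 ≈ 978.18, ∠ = arctan(932/297) ≈ 72.32°
pole (s+3): 3 + j932 → |·| = √(3²+932²) = √868633 ≈ 932, ∠ = arctan(932/3) ≈ 89.82°
pole (s+556): 556 + j932 → |·| = √(556²+932²) = √1177760 ≈ 1085.2, ∠ = arctan(932/556) ≈ 59.18°
pole at origin: |s| = 932, ∠ = 90.00° (in denominator)
|H| = 100 · 9.125e+05 / 9.4263e+08 ≈ 0.096804
Gain = 20 log₁₀(0.096804) ≈ -20.28 dB
∠H = 159.86° − 239.00° = -79.14°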